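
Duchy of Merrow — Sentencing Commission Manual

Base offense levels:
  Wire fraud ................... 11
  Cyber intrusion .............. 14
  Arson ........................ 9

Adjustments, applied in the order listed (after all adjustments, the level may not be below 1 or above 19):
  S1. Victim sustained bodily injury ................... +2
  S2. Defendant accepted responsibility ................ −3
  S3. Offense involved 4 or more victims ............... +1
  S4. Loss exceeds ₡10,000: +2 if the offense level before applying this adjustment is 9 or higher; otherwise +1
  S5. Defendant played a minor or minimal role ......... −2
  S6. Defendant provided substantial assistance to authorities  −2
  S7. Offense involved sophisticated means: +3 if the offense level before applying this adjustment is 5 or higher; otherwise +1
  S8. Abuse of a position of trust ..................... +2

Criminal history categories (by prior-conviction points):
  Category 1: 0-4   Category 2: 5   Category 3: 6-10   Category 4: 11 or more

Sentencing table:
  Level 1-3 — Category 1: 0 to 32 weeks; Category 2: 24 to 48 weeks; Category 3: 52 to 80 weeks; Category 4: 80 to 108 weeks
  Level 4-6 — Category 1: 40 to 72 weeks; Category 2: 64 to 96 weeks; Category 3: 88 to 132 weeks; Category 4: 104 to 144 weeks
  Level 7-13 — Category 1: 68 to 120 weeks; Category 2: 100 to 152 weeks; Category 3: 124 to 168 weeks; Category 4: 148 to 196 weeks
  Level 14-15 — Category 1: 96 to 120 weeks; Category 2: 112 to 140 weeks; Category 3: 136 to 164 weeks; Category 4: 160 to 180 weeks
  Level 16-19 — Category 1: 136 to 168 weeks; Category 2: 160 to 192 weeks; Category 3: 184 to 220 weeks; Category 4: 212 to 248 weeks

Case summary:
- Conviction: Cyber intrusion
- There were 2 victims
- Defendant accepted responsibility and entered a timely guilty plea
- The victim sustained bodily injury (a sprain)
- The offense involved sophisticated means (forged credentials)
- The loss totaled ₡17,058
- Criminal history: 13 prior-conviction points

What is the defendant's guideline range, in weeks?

Base offense level for cyber intrusion: 14.
S1 applies: 14 + 2 = 16.
S2 applies: 16 − 3 = 13.
S3 does not apply.
S4 applies (level before this adjustment is 13 ≥ 9, so +2): 13 + 2 = 15.
S6 does not apply.
S7 applies (level before this adjustment is 15 ≥ 5, so +3): 15 + 3 = 18.
S8 does not apply.
Final offense level: 18.
Criminal history: 13 prior points → Category 4 (11+).
Level 18 falls in the 16-19 band.
Grid: Level 16-19 × Category 4 = 212-248 weeks.

212-248 weeks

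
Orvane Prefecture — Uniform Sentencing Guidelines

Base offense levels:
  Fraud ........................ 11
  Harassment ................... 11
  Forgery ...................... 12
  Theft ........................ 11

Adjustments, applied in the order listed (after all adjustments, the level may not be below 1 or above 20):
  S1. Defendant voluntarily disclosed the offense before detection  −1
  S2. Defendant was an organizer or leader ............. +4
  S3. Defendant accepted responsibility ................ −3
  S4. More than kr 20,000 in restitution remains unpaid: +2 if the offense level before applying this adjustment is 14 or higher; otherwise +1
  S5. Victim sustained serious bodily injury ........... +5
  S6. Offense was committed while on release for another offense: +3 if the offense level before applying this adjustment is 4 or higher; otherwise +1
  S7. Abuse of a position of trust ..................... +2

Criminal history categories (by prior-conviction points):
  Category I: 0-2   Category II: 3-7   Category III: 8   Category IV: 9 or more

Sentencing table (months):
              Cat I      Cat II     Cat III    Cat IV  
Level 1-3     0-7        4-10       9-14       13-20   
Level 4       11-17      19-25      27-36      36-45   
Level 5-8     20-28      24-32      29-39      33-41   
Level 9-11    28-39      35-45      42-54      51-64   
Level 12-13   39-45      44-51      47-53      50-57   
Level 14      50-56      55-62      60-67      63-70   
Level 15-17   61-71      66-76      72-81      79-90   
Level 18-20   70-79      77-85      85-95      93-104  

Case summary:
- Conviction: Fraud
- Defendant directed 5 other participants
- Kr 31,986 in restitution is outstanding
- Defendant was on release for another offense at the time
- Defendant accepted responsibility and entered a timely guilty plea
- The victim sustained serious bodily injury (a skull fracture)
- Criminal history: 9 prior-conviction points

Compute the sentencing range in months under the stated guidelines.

93-104 months

Base offense level for fraud: 11.
S1 does not apply.
S2 applies: 11 + 4 = 15.
S3 applies: 15 − 3 = 12.
S4 applies (level before this adjustment is 12 < 14, so +1): 12 + 1 = 13.
S5 applies: 13 + 5 = 18.
S6 applies (level before this adjustment is 18 ≥ 4, so +3): 18 + 3 = 21.
S7 does not apply.
Level 21 exceeds the maximum of 20; capped at 20.
Final offense level: 20.
Criminal history: 9 prior points → Category IV (9+).
Level 20 falls in the 18-20 band.
Grid: Level 18-20 × Category IV = 93-104 months.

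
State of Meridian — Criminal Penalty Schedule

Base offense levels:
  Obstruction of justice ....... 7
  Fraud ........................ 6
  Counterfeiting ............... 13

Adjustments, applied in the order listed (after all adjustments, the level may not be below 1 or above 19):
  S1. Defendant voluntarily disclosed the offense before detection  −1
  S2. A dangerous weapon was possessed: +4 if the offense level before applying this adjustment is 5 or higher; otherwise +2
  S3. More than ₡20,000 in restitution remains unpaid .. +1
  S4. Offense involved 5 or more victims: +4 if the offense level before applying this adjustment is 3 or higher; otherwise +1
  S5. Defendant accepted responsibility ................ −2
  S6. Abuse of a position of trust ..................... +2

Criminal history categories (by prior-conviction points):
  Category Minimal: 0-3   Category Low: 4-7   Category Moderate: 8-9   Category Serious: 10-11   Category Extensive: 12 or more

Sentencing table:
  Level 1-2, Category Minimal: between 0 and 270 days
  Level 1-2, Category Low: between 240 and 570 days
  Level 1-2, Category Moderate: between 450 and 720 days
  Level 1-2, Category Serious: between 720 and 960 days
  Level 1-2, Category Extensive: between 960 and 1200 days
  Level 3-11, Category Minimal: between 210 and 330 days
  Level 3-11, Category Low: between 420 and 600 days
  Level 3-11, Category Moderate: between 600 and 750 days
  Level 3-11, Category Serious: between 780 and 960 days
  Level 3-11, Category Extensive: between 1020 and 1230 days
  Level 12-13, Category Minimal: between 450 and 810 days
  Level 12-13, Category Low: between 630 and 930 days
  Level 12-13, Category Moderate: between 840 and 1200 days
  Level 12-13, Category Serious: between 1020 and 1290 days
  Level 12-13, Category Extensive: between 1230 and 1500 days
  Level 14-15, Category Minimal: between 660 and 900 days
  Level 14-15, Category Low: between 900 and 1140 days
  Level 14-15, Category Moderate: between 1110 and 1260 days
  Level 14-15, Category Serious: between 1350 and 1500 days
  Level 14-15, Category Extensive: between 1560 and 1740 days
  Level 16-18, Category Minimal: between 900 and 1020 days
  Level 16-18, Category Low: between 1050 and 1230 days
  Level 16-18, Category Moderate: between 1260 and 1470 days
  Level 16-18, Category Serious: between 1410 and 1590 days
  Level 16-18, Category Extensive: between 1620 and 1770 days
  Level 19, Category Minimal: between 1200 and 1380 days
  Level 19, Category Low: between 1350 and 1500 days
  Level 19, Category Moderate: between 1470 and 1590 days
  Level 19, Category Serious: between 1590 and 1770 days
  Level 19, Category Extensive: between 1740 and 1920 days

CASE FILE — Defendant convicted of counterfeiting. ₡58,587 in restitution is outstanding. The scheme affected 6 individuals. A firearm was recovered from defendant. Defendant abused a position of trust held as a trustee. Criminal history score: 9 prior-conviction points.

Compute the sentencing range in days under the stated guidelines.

Base offense level for counterfeiting: 13.
S1 does not apply.
S2 applies (level before this adjustment is 13 ≥ 5, so +4): 13 + 4 = 17.
S3 applies: 17 + 1 = 18.
S4 applies (level before this adjustment is 18 ≥ 3, so +4): 18 + 4 = 22.
S6 applies: 22 + 2 = 24.
Level 24 exceeds the maximum of 19; capped at 19.
Final offense level: 19.
Criminal history: 9 prior points → Category Moderate (8-9).
Level 19 falls in the 19 band.
Grid: Level 19 × Category Moderate = 1470-1590 days.

1470-1590 days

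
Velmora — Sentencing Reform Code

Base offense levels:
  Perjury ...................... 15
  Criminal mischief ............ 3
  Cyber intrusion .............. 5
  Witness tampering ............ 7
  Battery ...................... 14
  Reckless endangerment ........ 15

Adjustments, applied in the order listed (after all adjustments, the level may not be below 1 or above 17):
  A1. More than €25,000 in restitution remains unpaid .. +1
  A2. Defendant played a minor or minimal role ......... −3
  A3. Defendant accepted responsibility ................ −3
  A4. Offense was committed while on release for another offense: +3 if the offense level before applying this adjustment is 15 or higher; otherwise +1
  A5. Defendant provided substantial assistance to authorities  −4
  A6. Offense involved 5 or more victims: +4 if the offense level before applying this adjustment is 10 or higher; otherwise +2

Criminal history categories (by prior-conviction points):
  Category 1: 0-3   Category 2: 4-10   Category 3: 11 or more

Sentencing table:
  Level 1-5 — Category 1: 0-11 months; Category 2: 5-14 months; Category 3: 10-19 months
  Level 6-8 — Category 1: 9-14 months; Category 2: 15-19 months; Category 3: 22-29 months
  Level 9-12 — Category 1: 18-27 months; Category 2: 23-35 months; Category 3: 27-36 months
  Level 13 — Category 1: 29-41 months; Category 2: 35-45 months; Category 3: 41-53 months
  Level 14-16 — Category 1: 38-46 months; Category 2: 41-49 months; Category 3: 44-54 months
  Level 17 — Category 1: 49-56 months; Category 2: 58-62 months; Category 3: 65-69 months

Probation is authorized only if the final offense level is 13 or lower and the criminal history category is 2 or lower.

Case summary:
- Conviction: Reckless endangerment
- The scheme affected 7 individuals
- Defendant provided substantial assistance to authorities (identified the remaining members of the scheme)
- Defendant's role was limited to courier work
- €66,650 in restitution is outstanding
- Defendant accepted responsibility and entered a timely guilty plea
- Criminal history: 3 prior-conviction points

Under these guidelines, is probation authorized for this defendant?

Yes

Base offense level for reckless endangerment: 15.
A1 applies: 15 + 1 = 16.
A2 applies: 16 − 3 = 13.
A3 applies: 13 − 3 = 10.
A5 applies: 10 − 4 = 6.
A6 applies (level before this adjustment is 6 < 10, so +2): 6 + 2 = 8.
Final offense level: 8.
Criminal history: 3 prior points → Category 1 (0-3).
Level 8 falls in the 6-8 band.
Grid: Level 6-8 × Category 1 = 9-14 months.
Probation check: level 8 ≤ 13 and category 1 ≤ 2 → eligible.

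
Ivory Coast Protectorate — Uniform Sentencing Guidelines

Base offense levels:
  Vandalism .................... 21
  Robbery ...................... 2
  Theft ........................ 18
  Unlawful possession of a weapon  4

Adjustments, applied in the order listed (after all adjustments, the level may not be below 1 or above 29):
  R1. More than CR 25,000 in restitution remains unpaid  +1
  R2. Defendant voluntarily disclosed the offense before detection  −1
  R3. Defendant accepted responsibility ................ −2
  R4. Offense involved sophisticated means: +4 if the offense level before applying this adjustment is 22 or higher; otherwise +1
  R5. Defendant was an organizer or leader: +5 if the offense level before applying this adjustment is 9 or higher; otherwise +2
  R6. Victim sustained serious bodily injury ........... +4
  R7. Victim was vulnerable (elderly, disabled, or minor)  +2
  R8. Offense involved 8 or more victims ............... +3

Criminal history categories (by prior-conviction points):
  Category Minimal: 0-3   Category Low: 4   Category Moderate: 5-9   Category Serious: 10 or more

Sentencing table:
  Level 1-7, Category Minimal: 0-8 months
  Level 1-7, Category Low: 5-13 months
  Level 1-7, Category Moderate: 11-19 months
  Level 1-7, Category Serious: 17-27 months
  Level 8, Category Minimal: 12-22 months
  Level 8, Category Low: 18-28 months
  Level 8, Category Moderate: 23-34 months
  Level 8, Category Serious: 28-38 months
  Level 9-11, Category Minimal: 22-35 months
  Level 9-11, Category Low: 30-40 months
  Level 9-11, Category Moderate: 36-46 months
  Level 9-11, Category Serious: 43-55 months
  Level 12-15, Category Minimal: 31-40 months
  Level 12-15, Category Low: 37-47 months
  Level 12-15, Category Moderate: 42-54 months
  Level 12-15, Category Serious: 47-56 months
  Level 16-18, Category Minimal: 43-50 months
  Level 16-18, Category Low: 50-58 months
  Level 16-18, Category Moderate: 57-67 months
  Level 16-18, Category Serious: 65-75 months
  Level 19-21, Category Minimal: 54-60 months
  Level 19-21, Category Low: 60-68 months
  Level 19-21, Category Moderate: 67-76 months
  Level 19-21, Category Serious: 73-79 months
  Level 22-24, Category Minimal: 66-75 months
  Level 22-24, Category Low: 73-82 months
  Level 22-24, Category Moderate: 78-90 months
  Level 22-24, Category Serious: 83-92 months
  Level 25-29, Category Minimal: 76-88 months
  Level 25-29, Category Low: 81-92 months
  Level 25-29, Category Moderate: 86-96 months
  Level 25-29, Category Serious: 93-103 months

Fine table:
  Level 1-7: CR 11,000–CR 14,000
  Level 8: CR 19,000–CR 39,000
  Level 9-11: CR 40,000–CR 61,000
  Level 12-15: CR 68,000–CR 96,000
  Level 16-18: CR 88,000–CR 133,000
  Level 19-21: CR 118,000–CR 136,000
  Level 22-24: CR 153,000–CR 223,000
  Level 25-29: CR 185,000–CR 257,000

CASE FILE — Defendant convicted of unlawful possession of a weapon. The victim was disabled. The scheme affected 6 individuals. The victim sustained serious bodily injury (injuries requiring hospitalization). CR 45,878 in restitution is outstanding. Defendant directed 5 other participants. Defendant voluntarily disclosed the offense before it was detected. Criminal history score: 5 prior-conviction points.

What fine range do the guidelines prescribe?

CR 68,000–CR 96,000

Base offense level for unlawful possession of a weapon: 4.
R1 applies: 4 + 1 = 5.
R2 applies: 5 − 1 = 4.
R3 does not apply.
R4 does not apply.
R5 applies (level before this adjustment is 4 < 9, so +2): 4 + 2 = 6.
R6 applies: 6 + 4 = 10.
R7 applies: 10 + 2 = 12.
Final offense level: 12.
Level 12 falls in the 12-15 band.
Fine table: Level 12-15 → CR 68,000–CR 96,000.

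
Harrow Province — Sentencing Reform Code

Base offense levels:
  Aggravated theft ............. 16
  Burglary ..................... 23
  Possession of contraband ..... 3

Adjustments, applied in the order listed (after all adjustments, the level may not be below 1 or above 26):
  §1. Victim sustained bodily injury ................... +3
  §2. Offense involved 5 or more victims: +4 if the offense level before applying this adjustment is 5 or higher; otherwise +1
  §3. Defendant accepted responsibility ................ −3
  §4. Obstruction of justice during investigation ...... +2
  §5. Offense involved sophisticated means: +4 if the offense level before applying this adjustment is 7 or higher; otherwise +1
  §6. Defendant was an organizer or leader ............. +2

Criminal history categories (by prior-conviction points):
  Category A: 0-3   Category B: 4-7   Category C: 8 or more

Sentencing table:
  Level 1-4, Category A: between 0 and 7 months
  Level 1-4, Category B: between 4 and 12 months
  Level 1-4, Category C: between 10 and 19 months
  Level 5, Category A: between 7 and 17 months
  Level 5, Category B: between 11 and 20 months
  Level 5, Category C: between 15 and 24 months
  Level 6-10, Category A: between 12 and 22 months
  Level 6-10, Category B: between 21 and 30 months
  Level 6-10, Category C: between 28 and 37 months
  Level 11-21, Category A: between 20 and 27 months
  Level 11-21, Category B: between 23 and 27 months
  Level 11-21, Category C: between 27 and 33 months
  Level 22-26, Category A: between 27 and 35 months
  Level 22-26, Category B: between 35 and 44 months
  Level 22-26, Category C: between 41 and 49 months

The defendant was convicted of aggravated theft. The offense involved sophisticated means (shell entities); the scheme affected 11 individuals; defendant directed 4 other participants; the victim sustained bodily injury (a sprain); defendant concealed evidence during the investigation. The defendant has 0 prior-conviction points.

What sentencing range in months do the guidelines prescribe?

27-35 months

Base offense level for aggravated theft: 16.
§1 applies: 16 + 3 = 19.
§2 applies (level before this adjustment is 19 ≥ 5, so +4): 19 + 4 = 23.
§4 applies: 23 + 2 = 25.
§5 applies (level before this adjustment is 25 ≥ 7, so +4): 25 + 4 = 29.
§6 applies: 29 + 2 = 31.
Level 31 exceeds the maximum of 26; capped at 26.
Final offense level: 26.
Criminal history: 0 prior points → Category A (0-3).
Level 26 falls in the 22-26 band.
Grid: Level 22-26 × Category A = 27-35 months.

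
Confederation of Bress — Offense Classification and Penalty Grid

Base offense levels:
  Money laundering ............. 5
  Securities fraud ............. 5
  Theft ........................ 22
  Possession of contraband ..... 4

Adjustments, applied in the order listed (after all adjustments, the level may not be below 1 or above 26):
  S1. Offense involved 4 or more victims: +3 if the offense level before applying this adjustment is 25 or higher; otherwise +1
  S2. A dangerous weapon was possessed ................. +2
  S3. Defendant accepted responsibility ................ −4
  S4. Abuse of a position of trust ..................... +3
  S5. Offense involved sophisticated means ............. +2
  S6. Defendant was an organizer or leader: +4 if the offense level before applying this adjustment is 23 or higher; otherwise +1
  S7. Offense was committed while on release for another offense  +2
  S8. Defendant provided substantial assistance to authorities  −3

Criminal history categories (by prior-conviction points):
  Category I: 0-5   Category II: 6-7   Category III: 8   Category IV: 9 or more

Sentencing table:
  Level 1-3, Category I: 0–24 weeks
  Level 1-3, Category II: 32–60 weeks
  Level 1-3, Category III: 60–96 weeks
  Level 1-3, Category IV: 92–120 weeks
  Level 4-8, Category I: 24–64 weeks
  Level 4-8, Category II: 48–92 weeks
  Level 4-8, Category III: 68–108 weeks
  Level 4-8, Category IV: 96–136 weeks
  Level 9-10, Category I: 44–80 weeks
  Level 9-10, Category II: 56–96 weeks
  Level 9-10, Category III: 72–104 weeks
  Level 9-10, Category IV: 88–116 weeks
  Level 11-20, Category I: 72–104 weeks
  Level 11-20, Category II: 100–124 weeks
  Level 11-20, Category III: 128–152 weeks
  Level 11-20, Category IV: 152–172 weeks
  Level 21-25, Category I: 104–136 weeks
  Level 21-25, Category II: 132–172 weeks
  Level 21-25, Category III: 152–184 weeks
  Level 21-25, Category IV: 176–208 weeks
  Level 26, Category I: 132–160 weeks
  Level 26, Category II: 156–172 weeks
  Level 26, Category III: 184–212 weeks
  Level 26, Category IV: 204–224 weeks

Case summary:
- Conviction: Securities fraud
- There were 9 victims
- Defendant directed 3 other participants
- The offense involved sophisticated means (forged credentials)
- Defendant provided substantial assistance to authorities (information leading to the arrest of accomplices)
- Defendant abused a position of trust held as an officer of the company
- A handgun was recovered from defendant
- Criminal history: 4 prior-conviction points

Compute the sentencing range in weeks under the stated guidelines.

Base offense level for securities fraud: 5.
S1 applies (level before this adjustment is 5 < 25, so +1): 5 + 1 = 6.
S2 applies: 6 + 2 = 8.
S3 does not apply.
S4 applies: 8 + 3 = 11.
S5 applies: 11 + 2 = 13.
S6 applies (level before this adjustment is 13 < 23, so +1): 13 + 1 = 14.
S7 does not apply.
S8 applies: 14 − 3 = 11.
Final offense level: 11.
Criminal history: 4 prior points → Category I (0-5).
Level 11 falls in the 11-20 band.
Grid: Level 11-20 × Category I = 72-104 weeks.

72-104 weeks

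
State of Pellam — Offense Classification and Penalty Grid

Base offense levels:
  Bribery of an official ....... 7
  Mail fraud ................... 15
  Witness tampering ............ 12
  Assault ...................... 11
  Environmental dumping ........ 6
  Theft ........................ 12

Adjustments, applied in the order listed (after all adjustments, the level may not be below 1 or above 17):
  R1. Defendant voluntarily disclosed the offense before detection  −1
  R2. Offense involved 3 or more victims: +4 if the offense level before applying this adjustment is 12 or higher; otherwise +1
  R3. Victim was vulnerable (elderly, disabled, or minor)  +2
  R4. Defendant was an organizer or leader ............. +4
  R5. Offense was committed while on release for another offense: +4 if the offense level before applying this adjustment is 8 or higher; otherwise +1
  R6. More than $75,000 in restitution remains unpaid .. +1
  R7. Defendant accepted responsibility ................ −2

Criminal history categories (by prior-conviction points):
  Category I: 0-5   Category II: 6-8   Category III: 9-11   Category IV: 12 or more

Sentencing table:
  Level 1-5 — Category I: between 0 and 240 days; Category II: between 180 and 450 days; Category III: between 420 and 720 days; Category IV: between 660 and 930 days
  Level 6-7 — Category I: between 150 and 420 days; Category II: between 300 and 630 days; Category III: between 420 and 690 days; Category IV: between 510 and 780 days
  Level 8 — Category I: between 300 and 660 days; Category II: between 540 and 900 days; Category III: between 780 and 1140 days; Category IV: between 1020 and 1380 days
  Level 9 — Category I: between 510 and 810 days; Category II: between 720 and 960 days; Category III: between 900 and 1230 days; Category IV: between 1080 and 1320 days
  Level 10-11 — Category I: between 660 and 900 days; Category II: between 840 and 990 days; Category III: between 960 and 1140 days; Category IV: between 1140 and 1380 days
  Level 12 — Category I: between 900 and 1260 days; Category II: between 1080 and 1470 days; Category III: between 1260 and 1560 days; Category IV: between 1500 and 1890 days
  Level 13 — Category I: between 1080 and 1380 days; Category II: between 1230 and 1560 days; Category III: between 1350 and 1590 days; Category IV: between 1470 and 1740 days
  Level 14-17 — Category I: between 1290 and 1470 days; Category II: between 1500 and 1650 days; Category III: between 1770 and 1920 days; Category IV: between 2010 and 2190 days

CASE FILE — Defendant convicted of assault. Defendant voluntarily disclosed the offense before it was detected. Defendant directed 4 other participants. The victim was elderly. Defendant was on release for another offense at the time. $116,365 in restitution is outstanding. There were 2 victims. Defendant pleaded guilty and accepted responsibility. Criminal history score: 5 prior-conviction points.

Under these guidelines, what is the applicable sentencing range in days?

1290-1470 days

Base offense level for assault: 11.
R1 applies: 11 − 1 = 10.
R2 does not apply.
R3 applies: 10 + 2 = 12.
R4 applies: 12 + 4 = 16.
R5 applies (level before this adjustment is 16 ≥ 8, so +4): 16 + 4 = 20.
R6 applies: 20 + 1 = 21.
R7 applies: 21 − 2 = 19.
Level 19 exceeds the maximum of 17; capped at 17.
Final offense level: 17.
Criminal history: 5 prior points → Category I (0-5).
Level 17 falls in the 14-17 band.
Grid: Level 14-17 × Category I = 1290-1470 days.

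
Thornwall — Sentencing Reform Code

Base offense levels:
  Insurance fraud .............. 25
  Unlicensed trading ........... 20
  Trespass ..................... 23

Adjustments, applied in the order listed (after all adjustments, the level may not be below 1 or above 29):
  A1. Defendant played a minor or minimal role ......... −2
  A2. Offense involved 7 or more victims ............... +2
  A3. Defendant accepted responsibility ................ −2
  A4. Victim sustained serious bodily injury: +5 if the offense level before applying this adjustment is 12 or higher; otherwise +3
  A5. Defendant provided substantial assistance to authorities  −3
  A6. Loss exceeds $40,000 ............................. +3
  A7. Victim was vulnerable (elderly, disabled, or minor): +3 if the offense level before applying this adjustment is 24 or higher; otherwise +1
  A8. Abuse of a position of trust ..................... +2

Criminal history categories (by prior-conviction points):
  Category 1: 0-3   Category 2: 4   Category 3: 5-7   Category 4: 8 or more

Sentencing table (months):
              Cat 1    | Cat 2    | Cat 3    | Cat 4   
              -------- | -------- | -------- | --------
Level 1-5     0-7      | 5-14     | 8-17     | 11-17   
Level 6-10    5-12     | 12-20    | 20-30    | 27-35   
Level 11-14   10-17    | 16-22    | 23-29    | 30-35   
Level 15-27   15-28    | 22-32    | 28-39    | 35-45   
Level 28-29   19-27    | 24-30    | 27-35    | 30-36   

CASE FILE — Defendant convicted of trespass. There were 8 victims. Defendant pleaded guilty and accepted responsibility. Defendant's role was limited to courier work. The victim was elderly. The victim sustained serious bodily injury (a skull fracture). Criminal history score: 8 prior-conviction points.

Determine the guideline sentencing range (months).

30-36 months

Base offense level for trespass: 23.
A1 applies: 23 − 2 = 21.
A2 applies: 21 + 2 = 23.
A3 applies: 23 − 2 = 21.
A4 applies (level before this adjustment is 21 ≥ 12, so +5): 21 + 5 = 26.
A6 does not apply.
A7 applies (level before this adjustment is 26 ≥ 24, so +3): 26 + 3 = 29.
Final offense level: 29.
Criminal history: 8 prior points → Category 4 (8+).
Level 29 falls in the 28-29 band.
Grid: Level 28-29 × Category 4 = 30-36 months.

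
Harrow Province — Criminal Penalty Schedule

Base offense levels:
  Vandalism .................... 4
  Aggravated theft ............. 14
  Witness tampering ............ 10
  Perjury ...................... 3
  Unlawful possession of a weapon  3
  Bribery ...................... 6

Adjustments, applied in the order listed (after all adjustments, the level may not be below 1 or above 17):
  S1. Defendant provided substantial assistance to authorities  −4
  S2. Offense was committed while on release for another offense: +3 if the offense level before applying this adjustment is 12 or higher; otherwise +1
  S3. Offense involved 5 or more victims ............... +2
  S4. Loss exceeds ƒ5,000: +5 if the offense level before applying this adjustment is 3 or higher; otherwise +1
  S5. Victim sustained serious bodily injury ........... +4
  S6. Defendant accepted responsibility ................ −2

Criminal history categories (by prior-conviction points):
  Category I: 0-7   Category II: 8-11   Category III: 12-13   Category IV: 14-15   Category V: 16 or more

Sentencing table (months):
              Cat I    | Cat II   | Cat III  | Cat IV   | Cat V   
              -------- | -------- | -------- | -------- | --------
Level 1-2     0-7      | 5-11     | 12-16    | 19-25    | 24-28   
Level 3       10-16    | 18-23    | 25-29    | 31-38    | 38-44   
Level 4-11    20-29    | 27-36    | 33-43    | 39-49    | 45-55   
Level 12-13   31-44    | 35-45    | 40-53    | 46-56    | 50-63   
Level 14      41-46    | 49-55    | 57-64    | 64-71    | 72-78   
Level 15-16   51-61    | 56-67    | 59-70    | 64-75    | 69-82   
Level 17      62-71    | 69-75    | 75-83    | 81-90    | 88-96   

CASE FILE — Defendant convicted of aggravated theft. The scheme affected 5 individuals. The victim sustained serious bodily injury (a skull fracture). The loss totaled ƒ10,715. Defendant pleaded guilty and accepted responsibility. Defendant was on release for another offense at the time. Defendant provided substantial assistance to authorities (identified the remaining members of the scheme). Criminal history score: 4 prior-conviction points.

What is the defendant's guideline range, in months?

62-71 months

Base offense level for aggravated theft: 14.
S1 applies: 14 − 4 = 10.
S2 applies (level before this adjustment is 10 < 12, so +1): 10 + 1 = 11.
S3 applies: 11 + 2 = 13.
S4 applies (level before this adjustment is 13 ≥ 3, so +5): 13 + 5 = 18.
S5 applies: 18 + 4 = 22.
S6 applies: 22 − 2 = 20.
Level 20 exceeds the maximum of 17; capped at 17.
Final offense level: 17.
Criminal history: 4 prior points → Category I (0-7).
Level 17 falls in the 17 band.
Grid: Level 17 × Category I = 62-71 months.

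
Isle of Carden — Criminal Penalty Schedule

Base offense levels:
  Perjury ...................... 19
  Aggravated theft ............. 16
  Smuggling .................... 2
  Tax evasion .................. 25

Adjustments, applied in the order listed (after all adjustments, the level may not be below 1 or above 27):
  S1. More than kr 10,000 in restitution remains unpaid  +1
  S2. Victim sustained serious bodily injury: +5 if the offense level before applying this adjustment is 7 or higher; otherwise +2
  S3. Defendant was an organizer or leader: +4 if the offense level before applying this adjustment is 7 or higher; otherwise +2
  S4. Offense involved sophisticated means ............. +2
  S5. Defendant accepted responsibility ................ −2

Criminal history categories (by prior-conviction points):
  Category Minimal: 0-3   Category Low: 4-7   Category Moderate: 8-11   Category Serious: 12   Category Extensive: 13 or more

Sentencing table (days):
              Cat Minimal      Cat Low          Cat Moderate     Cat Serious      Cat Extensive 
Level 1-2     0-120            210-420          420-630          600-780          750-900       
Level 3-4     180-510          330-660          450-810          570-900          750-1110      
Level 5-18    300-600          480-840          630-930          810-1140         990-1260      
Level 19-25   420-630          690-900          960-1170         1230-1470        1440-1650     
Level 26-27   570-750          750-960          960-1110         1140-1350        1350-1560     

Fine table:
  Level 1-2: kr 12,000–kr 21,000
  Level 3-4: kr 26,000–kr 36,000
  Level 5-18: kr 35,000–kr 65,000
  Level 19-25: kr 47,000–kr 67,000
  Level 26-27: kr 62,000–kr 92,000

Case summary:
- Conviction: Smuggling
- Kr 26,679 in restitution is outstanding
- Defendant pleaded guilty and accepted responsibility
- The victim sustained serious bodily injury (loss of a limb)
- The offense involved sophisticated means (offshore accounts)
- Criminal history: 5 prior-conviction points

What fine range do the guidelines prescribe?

Base offense level for smuggling: 2.
S1 applies: 2 + 1 = 3.
S2 applies (level before this adjustment is 3 < 7, so +2): 3 + 2 = 5.
S3 does not apply.
S4 applies: 5 + 2 = 7.
S5 applies: 7 − 2 = 5.
Final offense level: 5.
Level 5 falls in the 5-18 band.
Fine table: Level 5-18 → kr 35,000–kr 65,000.

kr 35,000–kr 65,000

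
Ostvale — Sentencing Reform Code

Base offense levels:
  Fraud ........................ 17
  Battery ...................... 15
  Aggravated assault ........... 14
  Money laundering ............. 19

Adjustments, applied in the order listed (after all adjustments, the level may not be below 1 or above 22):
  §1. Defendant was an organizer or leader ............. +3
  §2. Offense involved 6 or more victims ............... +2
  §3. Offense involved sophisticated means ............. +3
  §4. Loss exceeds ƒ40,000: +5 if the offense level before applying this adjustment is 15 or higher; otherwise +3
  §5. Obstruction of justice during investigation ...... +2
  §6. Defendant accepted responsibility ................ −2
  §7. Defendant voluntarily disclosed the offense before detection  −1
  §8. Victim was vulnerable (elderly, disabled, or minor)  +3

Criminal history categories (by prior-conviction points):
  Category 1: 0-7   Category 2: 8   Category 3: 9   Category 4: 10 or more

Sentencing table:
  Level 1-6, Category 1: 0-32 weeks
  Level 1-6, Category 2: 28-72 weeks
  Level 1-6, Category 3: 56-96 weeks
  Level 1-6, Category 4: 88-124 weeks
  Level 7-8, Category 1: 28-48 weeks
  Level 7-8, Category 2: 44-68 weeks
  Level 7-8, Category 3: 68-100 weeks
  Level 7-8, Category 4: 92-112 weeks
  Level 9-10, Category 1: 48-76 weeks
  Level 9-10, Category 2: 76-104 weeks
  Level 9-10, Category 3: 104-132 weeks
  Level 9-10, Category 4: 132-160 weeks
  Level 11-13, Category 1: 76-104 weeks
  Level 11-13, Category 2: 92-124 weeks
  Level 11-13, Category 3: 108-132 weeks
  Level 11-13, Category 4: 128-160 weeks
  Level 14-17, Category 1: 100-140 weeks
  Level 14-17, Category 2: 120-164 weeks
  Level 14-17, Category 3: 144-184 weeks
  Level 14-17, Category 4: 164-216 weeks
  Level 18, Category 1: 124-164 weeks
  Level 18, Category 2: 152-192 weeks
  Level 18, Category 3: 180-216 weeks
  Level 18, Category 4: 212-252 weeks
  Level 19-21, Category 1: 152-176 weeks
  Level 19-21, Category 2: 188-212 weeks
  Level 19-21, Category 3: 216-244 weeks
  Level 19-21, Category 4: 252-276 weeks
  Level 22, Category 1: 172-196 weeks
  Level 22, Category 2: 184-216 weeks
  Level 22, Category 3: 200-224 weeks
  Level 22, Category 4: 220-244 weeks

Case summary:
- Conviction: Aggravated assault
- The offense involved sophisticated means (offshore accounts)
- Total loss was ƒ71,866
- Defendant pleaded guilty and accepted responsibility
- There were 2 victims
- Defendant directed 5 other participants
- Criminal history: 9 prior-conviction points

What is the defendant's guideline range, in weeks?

Base offense level for aggravated assault: 14.
§1 applies: 14 + 3 = 17.
§3 applies: 17 + 3 = 20.
§4 applies (level before this adjustment is 20 ≥ 15, so +5): 20 + 5 = 25.
§6 applies: 25 − 2 = 23.
§7 does not apply.
Level 23 exceeds the maximum of 22; capped at 22.
Final offense level: 22.
Criminal history: 9 prior points → Category 3 (9).
Level 22 falls in the 22 band.
Grid: Level 22 × Category 3 = 200-224 weeks.

200-224 weeks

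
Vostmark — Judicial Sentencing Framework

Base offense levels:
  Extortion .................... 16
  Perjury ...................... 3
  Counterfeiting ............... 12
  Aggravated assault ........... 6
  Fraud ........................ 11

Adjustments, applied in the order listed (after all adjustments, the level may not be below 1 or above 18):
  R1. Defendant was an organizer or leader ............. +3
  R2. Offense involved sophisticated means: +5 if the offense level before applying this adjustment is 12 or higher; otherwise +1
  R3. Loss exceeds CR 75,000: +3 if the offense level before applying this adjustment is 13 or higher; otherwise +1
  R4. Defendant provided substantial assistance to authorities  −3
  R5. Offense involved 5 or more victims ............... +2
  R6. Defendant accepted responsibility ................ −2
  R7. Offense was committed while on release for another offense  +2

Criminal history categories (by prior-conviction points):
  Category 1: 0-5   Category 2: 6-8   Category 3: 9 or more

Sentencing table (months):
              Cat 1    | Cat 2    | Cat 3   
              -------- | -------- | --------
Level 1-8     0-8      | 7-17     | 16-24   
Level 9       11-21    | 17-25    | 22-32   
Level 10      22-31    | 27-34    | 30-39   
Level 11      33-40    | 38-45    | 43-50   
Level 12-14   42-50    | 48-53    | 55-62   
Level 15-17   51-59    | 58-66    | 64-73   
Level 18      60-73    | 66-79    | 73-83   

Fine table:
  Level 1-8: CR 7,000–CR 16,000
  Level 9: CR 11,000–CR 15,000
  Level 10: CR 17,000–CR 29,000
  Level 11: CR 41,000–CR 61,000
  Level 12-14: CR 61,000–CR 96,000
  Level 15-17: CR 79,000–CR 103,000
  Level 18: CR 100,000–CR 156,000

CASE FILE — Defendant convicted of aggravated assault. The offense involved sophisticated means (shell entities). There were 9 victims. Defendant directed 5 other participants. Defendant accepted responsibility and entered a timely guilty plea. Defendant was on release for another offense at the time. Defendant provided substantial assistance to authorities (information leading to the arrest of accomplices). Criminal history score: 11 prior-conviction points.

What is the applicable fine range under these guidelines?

Base offense level for aggravated assault: 6.
R1 applies: 6 + 3 = 9.
R2 applies (level before this adjustment is 9 < 12, so +1): 9 + 1 = 10.
R4 applies: 10 − 3 = 7.
R5 applies: 7 + 2 = 9.
R6 applies: 9 − 2 = 7.
R7 applies: 7 + 2 = 9.
Final offense level: 9.
Level 9 falls in the 9 band.
Fine table: Level 9 → CR 11,000–CR 15,000.

CR 11,000–CR 15,000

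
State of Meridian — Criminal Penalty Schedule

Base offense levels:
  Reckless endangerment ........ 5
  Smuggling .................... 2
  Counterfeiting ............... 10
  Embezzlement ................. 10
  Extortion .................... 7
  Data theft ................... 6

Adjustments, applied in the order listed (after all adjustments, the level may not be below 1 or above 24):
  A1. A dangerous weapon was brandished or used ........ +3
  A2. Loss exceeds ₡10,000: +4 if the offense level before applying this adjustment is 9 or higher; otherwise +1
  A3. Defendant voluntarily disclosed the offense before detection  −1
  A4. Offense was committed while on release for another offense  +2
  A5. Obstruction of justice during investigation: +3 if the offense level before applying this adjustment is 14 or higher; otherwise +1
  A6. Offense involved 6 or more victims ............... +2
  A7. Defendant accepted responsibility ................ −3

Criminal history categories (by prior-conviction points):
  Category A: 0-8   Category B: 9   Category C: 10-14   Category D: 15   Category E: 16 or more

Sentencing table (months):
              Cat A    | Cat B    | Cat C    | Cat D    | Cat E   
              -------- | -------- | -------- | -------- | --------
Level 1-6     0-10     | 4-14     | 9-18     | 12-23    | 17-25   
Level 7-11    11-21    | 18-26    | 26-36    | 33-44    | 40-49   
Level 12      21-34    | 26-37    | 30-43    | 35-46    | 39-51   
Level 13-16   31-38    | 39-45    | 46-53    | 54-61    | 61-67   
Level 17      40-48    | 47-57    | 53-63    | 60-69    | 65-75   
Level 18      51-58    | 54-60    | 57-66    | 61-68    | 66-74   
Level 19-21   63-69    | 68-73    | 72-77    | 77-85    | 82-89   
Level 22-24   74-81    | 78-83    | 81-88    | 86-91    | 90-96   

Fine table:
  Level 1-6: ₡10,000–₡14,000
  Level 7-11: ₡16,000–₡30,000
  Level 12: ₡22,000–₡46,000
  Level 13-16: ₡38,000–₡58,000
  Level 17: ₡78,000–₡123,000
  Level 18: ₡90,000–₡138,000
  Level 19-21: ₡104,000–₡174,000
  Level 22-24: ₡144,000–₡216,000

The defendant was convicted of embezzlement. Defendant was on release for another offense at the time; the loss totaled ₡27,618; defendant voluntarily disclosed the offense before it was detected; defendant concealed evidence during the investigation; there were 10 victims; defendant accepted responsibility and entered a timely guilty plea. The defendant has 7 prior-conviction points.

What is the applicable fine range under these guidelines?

₡78,000–₡123,000

Base offense level for embezzlement: 10.
A1 does not apply.
A2 applies (level before this adjustment is 10 ≥ 9, so +4): 10 + 4 = 14.
A3 applies: 14 − 1 = 13.
A4 applies: 13 + 2 = 15.
A5 applies (level before this adjustment is 15 ≥ 14, so +3): 15 + 3 = 18.
A6 applies: 18 + 2 = 20.
A7 applies: 20 − 3 = 17.
Final offense level: 17.
Level 17 falls in the 17 band.
Fine table: Level 17 → ₡78,000–₡123,000.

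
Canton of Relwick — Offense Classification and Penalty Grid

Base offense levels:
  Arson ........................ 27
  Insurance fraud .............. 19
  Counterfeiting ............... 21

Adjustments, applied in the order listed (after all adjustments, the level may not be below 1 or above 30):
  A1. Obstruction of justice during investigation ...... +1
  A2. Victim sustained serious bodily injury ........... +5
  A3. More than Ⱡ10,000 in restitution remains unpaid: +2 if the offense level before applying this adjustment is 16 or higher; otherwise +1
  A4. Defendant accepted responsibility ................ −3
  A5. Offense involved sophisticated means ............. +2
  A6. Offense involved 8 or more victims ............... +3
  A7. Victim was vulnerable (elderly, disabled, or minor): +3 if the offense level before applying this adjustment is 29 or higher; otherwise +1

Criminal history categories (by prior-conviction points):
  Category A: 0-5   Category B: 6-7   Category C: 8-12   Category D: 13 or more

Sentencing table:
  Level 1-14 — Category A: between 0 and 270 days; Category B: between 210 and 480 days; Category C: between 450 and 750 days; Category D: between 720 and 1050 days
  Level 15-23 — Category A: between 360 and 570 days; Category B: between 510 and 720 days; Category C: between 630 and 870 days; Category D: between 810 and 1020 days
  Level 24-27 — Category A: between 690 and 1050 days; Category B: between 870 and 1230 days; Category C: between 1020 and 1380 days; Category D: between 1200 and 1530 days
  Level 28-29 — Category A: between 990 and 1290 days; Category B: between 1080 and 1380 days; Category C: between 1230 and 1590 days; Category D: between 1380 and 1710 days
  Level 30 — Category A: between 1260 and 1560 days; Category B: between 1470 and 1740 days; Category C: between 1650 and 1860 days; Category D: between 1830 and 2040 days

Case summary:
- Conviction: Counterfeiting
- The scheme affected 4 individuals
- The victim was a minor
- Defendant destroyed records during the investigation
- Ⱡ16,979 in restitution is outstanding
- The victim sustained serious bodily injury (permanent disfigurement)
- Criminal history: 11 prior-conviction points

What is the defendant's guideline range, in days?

Base offense level for counterfeiting: 21.
A1 applies: 21 + 1 = 22.
A2 applies: 22 + 5 = 27.
A3 applies (level before this adjustment is 27 ≥ 16, so +2): 27 + 2 = 29.
A5 does not apply.
A7 applies (level before this adjustment is 29 ≥ 29, so +3): 29 + 3 = 32.
Level 32 exceeds the maximum of 30; capped at 30.
Final offense level: 30.
Criminal history: 11 prior points → Category C (8-12).
Level 30 falls in the 30 band.
Grid: Level 30 × Category C = 1650-1860 days.

1650-1860 days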